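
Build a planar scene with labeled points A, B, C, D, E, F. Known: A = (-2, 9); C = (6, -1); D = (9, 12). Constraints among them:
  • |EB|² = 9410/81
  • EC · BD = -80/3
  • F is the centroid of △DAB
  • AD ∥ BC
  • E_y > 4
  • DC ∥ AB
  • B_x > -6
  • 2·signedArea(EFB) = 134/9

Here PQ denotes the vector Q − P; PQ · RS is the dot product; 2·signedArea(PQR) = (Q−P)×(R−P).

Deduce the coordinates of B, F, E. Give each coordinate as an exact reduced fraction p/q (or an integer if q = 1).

B = (-5, -4)
E = (14/9, 41/9)
F = (2/3, 17/3)

1. B_x = -5  [AD ∥ BC ∩ DC ∥ AB]
2. B_y = -4  [AD ∥ BC ∩ DC ∥ AB]
   → B = (-5, -4)
3. F_x = 2/3  [F is the centroid of △DAB]
4. F_y = 17/3  [F is the centroid of △DAB]
   → F = (2/3, 17/3)
5. E_x = 14/9  [EC · BD = -80/3 ∩ 2·signedArea(EFB) = 134/9]
6. E_y = 41/9  [EC · BD = -80/3 ∩ 2·signedArea(EFB) = 134/9]
   → E = (14/9, 41/9)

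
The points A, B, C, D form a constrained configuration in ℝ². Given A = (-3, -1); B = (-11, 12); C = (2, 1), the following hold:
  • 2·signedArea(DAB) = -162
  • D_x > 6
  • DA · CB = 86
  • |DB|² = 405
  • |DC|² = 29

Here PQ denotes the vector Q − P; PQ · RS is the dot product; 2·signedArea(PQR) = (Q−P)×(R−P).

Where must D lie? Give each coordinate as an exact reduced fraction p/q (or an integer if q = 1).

D = (7, 3)

1. D_x = 7  [2·signedArea(DAB) = -162 ∩ DA · CB = 86]
2. D_y = 3  [2·signedArea(DAB) = -162 ∩ DA · CB = 86]
   → D = (7, 3)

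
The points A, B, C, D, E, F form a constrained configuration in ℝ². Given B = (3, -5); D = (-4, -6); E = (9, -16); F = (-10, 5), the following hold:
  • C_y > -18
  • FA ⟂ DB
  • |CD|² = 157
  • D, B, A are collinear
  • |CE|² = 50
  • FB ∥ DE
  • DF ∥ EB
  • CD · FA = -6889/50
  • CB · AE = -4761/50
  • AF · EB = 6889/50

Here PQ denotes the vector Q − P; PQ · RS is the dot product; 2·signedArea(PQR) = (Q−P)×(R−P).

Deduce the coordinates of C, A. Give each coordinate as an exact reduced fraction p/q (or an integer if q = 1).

A = (-417/50, -331/50)
C = (2, -17)

1. A_x = -417/50  [D, B, A are collinear ∩ FA ⟂ DB]
2. A_y = -331/50  [D, B, A are collinear ∩ FA ⟂ DB]
   → A = (-417/50, -331/50)
3. C_x = 2  [CD · FA = -6889/50 ∩ CB · AE = -4761/50]
4. C_y = -17  [CD · FA = -6889/50 ∩ CB · AE = -4761/50]
   → C = (2, -17)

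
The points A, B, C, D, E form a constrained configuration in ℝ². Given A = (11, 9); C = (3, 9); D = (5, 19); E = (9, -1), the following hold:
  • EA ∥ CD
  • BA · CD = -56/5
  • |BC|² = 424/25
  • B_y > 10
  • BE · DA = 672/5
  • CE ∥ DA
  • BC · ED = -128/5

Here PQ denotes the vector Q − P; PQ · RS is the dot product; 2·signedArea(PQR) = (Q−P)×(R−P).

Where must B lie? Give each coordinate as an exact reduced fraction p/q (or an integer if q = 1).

B = (33/5, 11)

1. B_x = 33/5  [BC · ED = -128/5 ∩ BA · CD = -56/5]
2. B_y = 11  [BC · ED = -128/5 ∩ BA · CD = -56/5]
   → B = (33/5, 11)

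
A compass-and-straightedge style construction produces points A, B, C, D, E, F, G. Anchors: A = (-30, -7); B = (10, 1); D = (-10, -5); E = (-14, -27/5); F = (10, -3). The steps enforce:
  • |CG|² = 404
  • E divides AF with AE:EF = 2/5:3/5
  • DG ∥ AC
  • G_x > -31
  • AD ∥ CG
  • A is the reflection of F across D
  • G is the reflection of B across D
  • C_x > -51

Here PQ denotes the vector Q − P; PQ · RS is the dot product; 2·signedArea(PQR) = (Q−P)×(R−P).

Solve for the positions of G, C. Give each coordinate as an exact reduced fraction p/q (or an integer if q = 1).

C = (-50, -13)
G = (-30, -11)

1. G_x = -30  [G is the reflection of B across D]
2. G_y = -11  [G is the reflection of B across D]
   → G = (-30, -11)
3. C_x = -50  [AD ∥ CG ∩ DG ∥ AC]
4. C_y = -13  [AD ∥ CG ∩ DG ∥ AC]
   → C = (-50, -13)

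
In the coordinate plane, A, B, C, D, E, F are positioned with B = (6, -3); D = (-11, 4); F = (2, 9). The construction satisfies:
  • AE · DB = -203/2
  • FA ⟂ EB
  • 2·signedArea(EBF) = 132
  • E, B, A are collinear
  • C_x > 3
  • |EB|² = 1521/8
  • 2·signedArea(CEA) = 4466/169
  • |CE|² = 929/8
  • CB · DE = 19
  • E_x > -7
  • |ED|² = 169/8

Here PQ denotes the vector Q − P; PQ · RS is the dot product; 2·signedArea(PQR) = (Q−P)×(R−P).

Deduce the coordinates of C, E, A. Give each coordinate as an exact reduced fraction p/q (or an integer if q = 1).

1. E_x = -27/4  [line -12·x + -4·y + -72 = 0 ∩ |ED|² = 169/8]
2. E_y = 9/4  [line -12·x + -4·y + -72 = 0 ∩ |ED|² = 169/8]
   → E = (-27/4, 9/4)
3. A_x = -278/169  [E, B, A are collinear ∩ FA ⟂ EB]
4. A_y = 25/169  [E, B, A are collinear ∩ FA ⟂ EB]
   → A = (-278/169, 25/169)
5. C_x = 4  [2·signedArea(CEA) = 4466/169 ∩ CB · DE = 19]
6. C_y = 3  [2·signedArea(CEA) = 4466/169 ∩ CB · DE = 19]
   → C = (4, 3)

A = (-278/169, 25/169)
C = (4, 3)
E = (-27/4, 9/4)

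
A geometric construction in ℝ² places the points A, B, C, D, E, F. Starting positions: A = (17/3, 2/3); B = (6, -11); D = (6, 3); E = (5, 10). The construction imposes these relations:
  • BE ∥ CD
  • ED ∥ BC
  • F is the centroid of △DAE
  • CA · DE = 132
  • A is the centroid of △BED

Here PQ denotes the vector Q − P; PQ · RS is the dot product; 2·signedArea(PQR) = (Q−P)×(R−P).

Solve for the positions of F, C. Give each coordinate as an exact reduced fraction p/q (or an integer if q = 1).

1. F_x = 50/9  [F is the centroid of △DAE]
2. F_y = 41/9  [F is the centroid of △DAE]
   → F = (50/9, 41/9)
3. C_x = 7  [BE ∥ CD ∩ ED ∥ BC]
4. C_y = -18  [BE ∥ CD ∩ ED ∥ BC]
   → C = (7, -18)

C = (7, -18)
F = (50/9, 41/9)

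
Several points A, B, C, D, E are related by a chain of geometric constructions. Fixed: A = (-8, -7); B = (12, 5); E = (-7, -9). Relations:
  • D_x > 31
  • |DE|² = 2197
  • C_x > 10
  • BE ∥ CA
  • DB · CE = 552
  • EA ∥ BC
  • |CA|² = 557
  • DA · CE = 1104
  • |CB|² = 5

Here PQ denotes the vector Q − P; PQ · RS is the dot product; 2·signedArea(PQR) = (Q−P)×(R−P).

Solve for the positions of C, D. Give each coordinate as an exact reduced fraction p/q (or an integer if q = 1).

1. C_x = 11  [BE ∥ CA ∩ EA ∥ BC]
2. C_y = 7  [BE ∥ CA ∩ EA ∥ BC]
   → C = (11, 7)
3. D_x = 32  [line 18·x + 16·y + -848 = 0 ∩ |DE|² = 2197]
4. D_y = 17  [line 18·x + 16·y + -848 = 0 ∩ |DE|² = 2197]
   → D = (32, 17)

C = (11, 7)
D = (32, 17)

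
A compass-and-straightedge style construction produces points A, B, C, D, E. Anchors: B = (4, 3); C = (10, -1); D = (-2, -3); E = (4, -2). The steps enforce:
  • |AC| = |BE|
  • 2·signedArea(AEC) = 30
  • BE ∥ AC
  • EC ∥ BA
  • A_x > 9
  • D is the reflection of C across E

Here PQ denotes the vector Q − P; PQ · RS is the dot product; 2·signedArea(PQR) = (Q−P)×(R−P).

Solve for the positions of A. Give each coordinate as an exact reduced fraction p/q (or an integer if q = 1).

1. A_x = 10  [BE ∥ AC ∩ EC ∥ BA]
2. A_y = 4  [BE ∥ AC ∩ EC ∥ BA]
   → A = (10, 4)

A = (10, 4)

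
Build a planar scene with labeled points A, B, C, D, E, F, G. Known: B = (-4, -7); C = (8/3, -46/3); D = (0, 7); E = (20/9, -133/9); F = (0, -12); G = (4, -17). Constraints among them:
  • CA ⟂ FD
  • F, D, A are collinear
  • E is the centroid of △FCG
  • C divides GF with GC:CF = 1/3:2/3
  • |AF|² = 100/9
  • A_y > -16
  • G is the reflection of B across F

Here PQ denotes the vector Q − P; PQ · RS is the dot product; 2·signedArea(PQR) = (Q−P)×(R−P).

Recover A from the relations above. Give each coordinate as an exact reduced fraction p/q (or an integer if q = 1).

1. A_x = 0  [F, D, A are collinear ∩ CA ⟂ FD]
2. A_y = -46/3  [F, D, A are collinear ∩ CA ⟂ FD]
   → A = (0, -46/3)

A = (0, -46/3)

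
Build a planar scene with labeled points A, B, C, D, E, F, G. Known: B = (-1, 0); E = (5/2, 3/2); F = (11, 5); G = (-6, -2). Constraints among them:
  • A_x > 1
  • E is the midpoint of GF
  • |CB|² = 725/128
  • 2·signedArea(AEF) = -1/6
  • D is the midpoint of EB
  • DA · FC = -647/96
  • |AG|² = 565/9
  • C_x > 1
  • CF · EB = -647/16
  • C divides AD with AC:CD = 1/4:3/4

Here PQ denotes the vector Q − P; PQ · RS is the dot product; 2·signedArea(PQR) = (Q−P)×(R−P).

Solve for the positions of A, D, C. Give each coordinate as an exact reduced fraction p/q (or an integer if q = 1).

A = (4/3, 1)
C = (19/16, 15/16)
D = (3/4, 3/4)

1. A_x = 4/3  [line -7/2·x + 17/2·y + -23/6 = 0 ∩ |AG|² = 565/9]
2. A_y = 1  [line -7/2·x + 17/2·y + -23/6 = 0 ∩ |AG|² = 565/9]
   → A = (4/3, 1)
3. D_x = 3/4  [D is the midpoint of EB]
4. D_y = 3/4  [D is the midpoint of EB]
   → D = (3/4, 3/4)
5. C_x = 19/16  [C divides AD with AC:CD = 1/4:3/4]
6. C_y = 15/16  [C divides AD with AC:CD = 1/4:3/4]
   → C = (19/16, 15/16)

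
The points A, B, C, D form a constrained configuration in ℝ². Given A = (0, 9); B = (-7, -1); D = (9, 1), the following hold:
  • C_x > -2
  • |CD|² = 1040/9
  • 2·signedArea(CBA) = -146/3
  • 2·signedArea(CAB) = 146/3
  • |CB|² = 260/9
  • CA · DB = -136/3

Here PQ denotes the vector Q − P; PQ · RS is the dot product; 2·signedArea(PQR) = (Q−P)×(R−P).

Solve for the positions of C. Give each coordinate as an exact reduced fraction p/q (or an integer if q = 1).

1. C_x = -5/3  [2·signedArea(CAB) = 146/3 ∩ CA · DB = -136/3]
2. C_y = -1/3  [2·signedArea(CAB) = 146/3 ∩ CA · DB = -136/3]
   → C = (-5/3, -1/3)

C = (-5/3, -1/3)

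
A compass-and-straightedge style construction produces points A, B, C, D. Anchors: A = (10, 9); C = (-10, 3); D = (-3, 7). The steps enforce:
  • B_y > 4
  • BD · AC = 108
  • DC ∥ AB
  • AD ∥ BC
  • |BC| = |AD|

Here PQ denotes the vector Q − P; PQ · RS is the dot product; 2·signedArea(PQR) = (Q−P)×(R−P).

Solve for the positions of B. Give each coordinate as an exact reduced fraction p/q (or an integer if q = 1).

1. B_x = 3  [AD ∥ BC ∩ DC ∥ AB]
2. B_y = 5  [AD ∥ BC ∩ DC ∥ AB]
   → B = (3, 5)

B = (3, 5)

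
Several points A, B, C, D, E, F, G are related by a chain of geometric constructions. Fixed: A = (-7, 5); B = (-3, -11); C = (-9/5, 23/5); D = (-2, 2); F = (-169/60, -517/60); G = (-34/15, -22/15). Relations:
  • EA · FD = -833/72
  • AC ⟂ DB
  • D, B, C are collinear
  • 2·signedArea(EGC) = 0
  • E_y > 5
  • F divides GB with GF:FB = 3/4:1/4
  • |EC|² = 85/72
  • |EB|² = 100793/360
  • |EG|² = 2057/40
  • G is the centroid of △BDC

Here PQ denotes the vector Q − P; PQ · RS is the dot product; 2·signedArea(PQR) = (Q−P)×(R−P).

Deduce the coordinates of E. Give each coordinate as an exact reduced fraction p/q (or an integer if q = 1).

E = (-103/60, 341/60)

1. E_x = -103/60  [2·signedArea(EGC) = 0 ∩ EA · FD = -833/72]
2. E_y = 341/60  [2·signedArea(EGC) = 0 ∩ EA · FD = -833/72]
   → E = (-103/60, 341/60)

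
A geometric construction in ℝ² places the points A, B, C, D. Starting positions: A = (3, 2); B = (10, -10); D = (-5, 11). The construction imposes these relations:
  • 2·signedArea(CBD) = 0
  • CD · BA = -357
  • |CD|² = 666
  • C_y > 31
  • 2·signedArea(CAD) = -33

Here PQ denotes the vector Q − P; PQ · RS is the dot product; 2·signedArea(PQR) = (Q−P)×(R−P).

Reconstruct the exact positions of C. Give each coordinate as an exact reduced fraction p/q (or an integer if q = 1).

1. C_x = -20  [2·signedArea(CBD) = 0 ∩ 2·signedArea(CAD) = -33]
2. C_y = 32  [2·signedArea(CBD) = 0 ∩ 2·signedArea(CAD) = -33]
   → C = (-20, 32)

C = (-20, 32)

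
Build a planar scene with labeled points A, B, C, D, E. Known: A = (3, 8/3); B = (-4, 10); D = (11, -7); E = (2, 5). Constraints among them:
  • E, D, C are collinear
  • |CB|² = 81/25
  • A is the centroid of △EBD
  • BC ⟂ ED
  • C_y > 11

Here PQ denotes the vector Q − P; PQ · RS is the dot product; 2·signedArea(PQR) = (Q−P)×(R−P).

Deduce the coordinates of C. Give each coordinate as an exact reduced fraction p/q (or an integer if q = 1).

C = (-64/25, 277/25)

1. C_x = -64/25  [E, D, C are collinear ∩ BC ⟂ ED]
2. C_y = 277/25  [E, D, C are collinear ∩ BC ⟂ ED]
   → C = (-64/25, 277/25)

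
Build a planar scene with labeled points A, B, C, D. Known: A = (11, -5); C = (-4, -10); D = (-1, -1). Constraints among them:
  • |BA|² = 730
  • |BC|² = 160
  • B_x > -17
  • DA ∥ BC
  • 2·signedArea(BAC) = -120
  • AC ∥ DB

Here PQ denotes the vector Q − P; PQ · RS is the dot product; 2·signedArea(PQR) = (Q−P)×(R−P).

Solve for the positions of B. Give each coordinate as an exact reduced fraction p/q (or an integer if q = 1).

B = (-16, -6)

1. B_x = -16  [DA ∥ BC ∩ AC ∥ DB]
2. B_y = -6  [DA ∥ BC ∩ AC ∥ DB]
   → B = (-16, -6)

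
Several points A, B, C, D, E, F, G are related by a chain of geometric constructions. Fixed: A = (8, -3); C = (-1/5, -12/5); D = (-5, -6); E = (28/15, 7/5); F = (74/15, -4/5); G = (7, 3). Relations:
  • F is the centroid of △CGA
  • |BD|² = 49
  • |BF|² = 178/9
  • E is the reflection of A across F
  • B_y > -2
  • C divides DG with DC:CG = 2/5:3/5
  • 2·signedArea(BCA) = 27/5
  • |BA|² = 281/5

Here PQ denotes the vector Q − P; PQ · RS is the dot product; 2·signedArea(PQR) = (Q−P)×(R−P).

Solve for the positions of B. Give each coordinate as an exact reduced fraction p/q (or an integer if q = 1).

B = (3/5, -9/5)

1. B_x = 3/5  [line 3/5·x + 41/5·y + 72/5 = 0 ∩ |BF|² = 178/9]
2. B_y = -9/5  [line 3/5·x + 41/5·y + 72/5 = 0 ∩ |BF|² = 178/9]
   → B = (3/5, -9/5)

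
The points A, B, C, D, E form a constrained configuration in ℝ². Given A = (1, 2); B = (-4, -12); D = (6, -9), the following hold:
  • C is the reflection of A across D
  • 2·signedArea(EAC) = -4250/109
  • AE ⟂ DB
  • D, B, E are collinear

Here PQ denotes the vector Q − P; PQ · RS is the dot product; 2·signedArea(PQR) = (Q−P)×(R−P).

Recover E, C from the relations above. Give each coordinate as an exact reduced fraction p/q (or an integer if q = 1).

1. E_x = 484/109  [D, B, E are collinear ∩ AE ⟂ DB]
2. E_y = -1032/109  [D, B, E are collinear ∩ AE ⟂ DB]
   → E = (484/109, -1032/109)
3. C_x = 11  [C is the reflection of A across D]
4. C_y = -20  [C is the reflection of A across D]
   → C = (11, -20)

C = (11, -20)
E = (484/109, -1032/109)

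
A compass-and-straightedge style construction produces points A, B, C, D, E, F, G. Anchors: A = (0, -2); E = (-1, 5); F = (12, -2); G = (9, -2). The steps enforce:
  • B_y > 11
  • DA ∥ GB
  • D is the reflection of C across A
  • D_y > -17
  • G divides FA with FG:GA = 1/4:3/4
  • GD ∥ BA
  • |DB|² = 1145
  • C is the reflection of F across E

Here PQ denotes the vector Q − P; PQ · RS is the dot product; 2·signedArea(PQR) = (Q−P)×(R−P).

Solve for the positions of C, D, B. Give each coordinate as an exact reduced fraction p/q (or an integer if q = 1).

1. C_x = -14  [C is the reflection of F across E]
2. C_y = 12  [C is the reflection of F across E]
   → C = (-14, 12)
3. D_x = 14  [D is the reflection of C across A]
4. D_y = -16  [D is the reflection of C across A]
   → D = (14, -16)
5. B_x = -5  [GD ∥ BA ∩ DA ∥ GB]
6. B_y = 12  [GD ∥ BA ∩ DA ∥ GB]
   → B = (-5, 12)

B = (-5, 12)
C = (-14, 12)
D = (14, -16)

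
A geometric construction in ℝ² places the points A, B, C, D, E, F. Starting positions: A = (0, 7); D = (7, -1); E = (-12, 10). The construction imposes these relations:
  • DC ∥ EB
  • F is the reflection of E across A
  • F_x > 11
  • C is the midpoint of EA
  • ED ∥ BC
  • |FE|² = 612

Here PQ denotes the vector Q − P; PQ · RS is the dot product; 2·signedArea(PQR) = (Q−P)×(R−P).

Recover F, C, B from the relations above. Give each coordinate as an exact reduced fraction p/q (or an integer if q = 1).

B = (-25, 39/2)
C = (-6, 17/2)
F = (12, 4)

1. F_x = 12  [F is the reflection of E across A]
2. F_y = 4  [F is the reflection of E across A]
   → F = (12, 4)
3. C_x = -6  [C is the midpoint of EA]
4. C_y = 17/2  [C is the midpoint of EA]
   → C = (-6, 17/2)
5. B_x = -25  [ED ∥ BC ∩ DC ∥ EB]
6. B_y = 39/2  [ED ∥ BC ∩ DC ∥ EB]
   → B = (-25, 39/2)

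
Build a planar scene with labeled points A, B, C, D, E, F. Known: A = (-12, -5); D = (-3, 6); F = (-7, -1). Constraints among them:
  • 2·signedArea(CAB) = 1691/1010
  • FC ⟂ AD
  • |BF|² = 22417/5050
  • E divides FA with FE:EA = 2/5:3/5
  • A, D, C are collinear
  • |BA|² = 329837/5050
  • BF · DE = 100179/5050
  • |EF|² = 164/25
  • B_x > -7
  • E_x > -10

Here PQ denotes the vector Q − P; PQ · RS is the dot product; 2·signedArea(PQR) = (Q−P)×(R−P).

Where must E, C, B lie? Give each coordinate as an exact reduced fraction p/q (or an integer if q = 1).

1. E_x = -9  [E divides FA with FE:EA = 2/5:3/5]
2. E_y = -13/5  [E divides FA with FE:EA = 2/5:3/5]
   → E = (-9, -13/5)
3. C_x = -1623/202  [A, D, C are collinear ∩ FC ⟂ AD]
4. C_y = -31/202  [A, D, C are collinear ∩ FC ⟂ AD]
   → C = (-1623/202, -31/202)
5. B_x = -1349/202  [BF · DE = 100179/5050 ∩ 2·signedArea(CAB) = 1691/1010]
6. B_y = 1093/1010  [BF · DE = 100179/5050 ∩ 2·signedArea(CAB) = 1691/1010]
   → B = (-1349/202, 1093/1010)

B = (-1349/202, 1093/1010)
C = (-1623/202, -31/202)
E = (-9, -13/5)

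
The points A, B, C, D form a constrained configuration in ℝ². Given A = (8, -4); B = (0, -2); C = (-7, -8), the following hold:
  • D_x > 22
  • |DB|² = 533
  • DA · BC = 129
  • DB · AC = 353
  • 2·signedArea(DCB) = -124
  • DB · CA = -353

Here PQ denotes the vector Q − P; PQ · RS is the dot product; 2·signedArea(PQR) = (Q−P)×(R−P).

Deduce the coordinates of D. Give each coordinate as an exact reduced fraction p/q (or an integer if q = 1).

1. D_x = 23  [DB · AC = 353 ∩ 2·signedArea(DCB) = -124]
2. D_y = 0  [DB · AC = 353 ∩ 2·signedArea(DCB) = -124]
   → D = (23, 0)

D = (23, 0)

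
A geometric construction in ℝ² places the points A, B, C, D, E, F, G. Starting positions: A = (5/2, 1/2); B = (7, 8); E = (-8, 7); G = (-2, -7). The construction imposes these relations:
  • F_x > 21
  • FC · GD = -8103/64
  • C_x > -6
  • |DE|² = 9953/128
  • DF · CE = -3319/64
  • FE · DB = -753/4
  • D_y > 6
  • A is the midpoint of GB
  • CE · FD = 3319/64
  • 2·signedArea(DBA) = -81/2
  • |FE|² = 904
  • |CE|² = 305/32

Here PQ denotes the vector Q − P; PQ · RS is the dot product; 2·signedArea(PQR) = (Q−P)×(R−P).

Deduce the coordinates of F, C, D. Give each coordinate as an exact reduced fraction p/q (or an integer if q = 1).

C = (-43/8, 43/8)
D = (13/16, 107/16)
F = (22, 9)

1. D_x = 13/16  [line 15/2·x + -9/2·y + 24 = 0 ∩ |DE|² = 9953/128]
2. D_y = 107/16  [line 15/2·x + -9/2·y + 24 = 0 ∩ |DE|² = 9953/128]
   → D = (13/16, 107/16)
3. F_x = 22  [line -99/16·x + -21/16·y + 2367/16 = 0 ∩ |FE|² = 904]
4. F_y = 9  [line -99/16·x + -21/16·y + 2367/16 = 0 ∩ |FE|² = 904]
   → F = (22, 9)
5. C_x = -43/8  [FC · GD = -8103/64 ∩ CE · FD = 3319/64]
6. C_y = 43/8  [FC · GD = -8103/64 ∩ CE · FD = 3319/64]
   → C = (-43/8, 43/8)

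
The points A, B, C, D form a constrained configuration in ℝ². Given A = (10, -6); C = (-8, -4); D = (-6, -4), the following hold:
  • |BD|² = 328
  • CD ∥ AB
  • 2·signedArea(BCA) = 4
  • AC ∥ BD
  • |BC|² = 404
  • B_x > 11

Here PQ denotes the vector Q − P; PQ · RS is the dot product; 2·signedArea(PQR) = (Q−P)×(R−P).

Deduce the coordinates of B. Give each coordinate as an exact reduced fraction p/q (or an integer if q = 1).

1. B_x = 12  [AC ∥ BD ∩ CD ∥ AB]
2. B_y = -6  [AC ∥ BD ∩ CD ∥ AB]
   → B = (12, -6)

B = (12, -6)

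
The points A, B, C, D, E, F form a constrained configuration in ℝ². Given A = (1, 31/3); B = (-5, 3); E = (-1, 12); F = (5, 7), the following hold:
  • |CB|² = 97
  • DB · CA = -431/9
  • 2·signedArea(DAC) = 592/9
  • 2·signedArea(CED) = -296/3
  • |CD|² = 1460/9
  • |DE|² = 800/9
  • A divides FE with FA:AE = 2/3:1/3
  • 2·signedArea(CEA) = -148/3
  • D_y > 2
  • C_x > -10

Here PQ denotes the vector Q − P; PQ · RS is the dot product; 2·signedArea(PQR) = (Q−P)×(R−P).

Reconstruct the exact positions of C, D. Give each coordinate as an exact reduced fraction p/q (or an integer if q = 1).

1. C_x = -9  [line 5/3·x + 2·y + 27 = 0 ∩ |CB|² = 97]
2. C_y = -6  [line 5/3·x + 2·y + 27 = 0 ∩ |CB|² = 97]
   → C = (-9, -6)
3. D_x = 1/3  [2·signedArea(CED) = -296/3 ∩ DB · CA = -431/9]
4. D_y = 8/3  [2·signedArea(CED) = -296/3 ∩ DB · CA = -431/9]
   → D = (1/3, 8/3)

C = (-9, -6)
D = (1/3, 8/3)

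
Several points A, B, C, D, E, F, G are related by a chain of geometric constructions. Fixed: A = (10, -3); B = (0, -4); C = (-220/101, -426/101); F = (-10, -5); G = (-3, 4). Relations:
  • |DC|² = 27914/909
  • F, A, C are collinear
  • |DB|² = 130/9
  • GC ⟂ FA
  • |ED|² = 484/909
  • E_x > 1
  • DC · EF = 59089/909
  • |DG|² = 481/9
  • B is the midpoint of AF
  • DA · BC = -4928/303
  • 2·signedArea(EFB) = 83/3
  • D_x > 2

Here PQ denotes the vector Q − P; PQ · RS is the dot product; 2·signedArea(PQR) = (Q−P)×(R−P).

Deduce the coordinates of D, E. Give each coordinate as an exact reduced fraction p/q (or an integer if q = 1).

1. D_x = 7/3  [line 220/101·x + 22/101·y + -1474/303 = 0 ∩ |DG|² = 481/9]
2. D_y = -1  [line 220/101·x + 22/101·y + -1474/303 = 0 ∩ |DG|² = 481/9]
   → D = (7/3, -1)
3. E_x = 487/303  [2·signedArea(EFB) = 83/3 ∩ DC · EF = 59089/909]
4. E_y = -325/303  [2·signedArea(EFB) = 83/3 ∩ DC · EF = 59089/909]
   → E = (487/303, -325/303)

D = (7/3, -1)
E = (487/303, -325/303)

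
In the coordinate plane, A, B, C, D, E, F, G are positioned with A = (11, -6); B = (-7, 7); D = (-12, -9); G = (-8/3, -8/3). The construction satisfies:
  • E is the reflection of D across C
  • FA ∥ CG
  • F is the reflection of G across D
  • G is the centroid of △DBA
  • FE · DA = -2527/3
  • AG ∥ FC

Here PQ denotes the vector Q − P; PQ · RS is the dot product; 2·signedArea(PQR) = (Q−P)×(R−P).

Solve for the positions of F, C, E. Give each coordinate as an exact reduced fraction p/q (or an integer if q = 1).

1. F_x = -64/3  [F is the reflection of G across D]
2. F_y = -46/3  [F is the reflection of G across D]
   → F = (-64/3, -46/3)
3. C_x = -35  [FA ∥ CG ∩ AG ∥ FC]
4. C_y = -12  [FA ∥ CG ∩ AG ∥ FC]
   → C = (-35, -12)
5. E_x = -58  [E is the reflection of D across C]
6. E_y = -15  [E is the reflection of D across C]
   → E = (-58, -15)

C = (-35, -12)
E = (-58, -15)
F = (-64/3, -46/3)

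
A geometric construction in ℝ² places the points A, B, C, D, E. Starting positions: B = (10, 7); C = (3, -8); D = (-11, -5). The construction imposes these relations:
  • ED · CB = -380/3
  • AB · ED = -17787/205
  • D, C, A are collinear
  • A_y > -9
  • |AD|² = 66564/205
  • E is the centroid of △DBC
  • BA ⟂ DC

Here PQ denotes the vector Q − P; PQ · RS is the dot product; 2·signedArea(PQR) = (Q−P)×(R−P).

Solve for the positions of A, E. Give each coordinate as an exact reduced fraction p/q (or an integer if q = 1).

A = (1357/205, -1799/205)
E = (2/3, -2)

1. A_x = 1357/205  [D, C, A are collinear ∩ BA ⟂ DC]
2. A_y = -1799/205  [D, C, A are collinear ∩ BA ⟂ DC]
   → A = (1357/205, -1799/205)
3. E_x = 2/3  [E is the centroid of △DBC]
4. E_y = -2  [E is the centroid of △DBC]
   → E = (2/3, -2)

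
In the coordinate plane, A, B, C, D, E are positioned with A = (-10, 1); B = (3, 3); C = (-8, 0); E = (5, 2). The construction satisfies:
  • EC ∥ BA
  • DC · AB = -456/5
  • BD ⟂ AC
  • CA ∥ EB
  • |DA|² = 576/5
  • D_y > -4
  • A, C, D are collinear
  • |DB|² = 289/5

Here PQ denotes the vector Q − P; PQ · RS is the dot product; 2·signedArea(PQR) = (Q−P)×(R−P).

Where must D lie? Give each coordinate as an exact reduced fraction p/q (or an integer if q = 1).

D = (-2/5, -19/5)

1. D_x = -2/5  [A, C, D are collinear ∩ BD ⟂ AC]
2. D_y = -19/5  [A, C, D are collinear ∩ BD ⟂ AC]
   → D = (-2/5, -19/5)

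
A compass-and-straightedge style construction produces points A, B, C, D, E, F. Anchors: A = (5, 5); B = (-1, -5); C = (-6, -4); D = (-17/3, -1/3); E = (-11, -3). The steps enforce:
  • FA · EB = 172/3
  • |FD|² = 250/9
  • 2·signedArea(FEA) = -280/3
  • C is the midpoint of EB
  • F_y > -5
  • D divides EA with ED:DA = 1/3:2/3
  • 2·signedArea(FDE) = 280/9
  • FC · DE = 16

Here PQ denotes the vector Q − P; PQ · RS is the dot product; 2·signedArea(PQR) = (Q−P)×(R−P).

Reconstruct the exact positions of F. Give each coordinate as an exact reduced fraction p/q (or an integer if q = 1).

1. F_x = -8/3  [2·signedArea(FEA) = -280/3 ∩ FA · EB = 172/3]
2. F_y = -14/3  [2·signedArea(FEA) = -280/3 ∩ FA · EB = 172/3]
   → F = (-8/3, -14/3)

F = (-8/3, -14/3)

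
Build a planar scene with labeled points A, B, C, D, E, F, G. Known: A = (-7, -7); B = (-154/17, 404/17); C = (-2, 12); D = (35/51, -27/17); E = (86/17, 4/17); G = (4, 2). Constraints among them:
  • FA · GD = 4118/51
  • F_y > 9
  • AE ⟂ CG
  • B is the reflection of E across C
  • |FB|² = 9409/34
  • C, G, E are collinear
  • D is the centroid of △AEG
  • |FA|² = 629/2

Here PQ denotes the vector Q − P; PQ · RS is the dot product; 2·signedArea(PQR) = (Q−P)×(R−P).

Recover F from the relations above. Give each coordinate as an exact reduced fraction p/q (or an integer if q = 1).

F = (-1/2, 19/2)

1. F_x = -1/2  [line 169/51·x + 61/17·y + -1654/51 = 0 ∩ |FA|² = 629/2]
2. F_y = 19/2  [line 169/51·x + 61/17·y + -1654/51 = 0 ∩ |FA|² = 629/2]
   → F = (-1/2, 19/2)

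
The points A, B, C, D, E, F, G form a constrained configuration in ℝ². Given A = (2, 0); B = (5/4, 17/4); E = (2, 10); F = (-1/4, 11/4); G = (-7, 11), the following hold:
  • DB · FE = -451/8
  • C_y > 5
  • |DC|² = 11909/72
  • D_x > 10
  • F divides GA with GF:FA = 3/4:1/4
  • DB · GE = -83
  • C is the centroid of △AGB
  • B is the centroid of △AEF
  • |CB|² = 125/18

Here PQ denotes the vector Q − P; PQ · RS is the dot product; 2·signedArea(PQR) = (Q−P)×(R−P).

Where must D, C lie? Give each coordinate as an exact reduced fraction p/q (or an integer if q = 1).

C = (-5/4, 61/12)
D = (11, 9)

1. D_x = 11  [DB · FE = -451/8 ∩ DB · GE = -83]
2. D_y = 9  [DB · FE = -451/8 ∩ DB · GE = -83]
   → D = (11, 9)
3. C_x = -5/4  [C is the centroid of △AGB]
4. C_y = 61/12  [C is the centroid of △AGB]
   → C = (-5/4, 61/12)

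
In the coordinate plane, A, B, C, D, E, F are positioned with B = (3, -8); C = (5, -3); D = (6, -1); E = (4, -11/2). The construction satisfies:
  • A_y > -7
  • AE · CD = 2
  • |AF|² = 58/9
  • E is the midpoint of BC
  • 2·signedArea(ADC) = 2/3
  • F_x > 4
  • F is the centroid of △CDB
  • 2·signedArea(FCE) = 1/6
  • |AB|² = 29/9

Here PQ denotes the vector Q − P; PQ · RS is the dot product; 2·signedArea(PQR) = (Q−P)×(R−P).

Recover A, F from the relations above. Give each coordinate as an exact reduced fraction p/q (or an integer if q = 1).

A = (11/3, -19/3)
F = (14/3, -4)

1. A_x = 11/3  [AE · CD = 2 ∩ 2·signedArea(ADC) = 2/3]
2. A_y = -19/3  [AE · CD = 2 ∩ 2·signedArea(ADC) = 2/3]
   → A = (11/3, -19/3)
3. F_x = 14/3  [F is the centroid of △CDB]
4. F_y = -4  [F is the centroid of △CDB]
   → F = (14/3, -4)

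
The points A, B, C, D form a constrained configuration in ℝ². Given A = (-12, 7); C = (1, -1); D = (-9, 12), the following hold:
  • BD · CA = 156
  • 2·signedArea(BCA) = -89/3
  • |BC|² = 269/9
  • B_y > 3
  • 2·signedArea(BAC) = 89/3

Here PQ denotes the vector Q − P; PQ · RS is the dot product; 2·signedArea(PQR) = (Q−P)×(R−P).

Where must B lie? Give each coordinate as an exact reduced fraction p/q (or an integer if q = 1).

B = (-7/3, 10/3)

1. B_x = -7/3  [2·signedArea(BAC) = 89/3 ∩ BD · CA = 156]
2. B_y = 10/3  [2·signedArea(BAC) = 89/3 ∩ BD · CA = 156]
   → B = (-7/3, 10/3)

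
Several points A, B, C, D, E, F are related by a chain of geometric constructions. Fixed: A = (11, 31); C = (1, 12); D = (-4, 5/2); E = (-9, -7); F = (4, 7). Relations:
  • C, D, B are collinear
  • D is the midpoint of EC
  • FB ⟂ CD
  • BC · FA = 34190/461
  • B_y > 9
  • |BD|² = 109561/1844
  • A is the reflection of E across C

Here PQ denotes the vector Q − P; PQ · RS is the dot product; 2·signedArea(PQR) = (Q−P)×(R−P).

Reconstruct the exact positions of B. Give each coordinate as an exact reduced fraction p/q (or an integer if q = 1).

1. B_x = -189/461  [C, D, B are collinear ∩ FB ⟂ CD]
2. B_y = 4297/461  [C, D, B are collinear ∩ FB ⟂ CD]
   → B = (-189/461, 4297/461)

B = (-189/461, 4297/461)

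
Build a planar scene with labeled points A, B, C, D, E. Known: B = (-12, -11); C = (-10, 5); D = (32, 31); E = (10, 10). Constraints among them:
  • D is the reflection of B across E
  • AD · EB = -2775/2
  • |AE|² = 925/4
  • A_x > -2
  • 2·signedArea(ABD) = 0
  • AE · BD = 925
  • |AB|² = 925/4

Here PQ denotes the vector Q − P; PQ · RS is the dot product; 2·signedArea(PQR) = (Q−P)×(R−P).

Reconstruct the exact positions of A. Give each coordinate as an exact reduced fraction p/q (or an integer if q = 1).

1. A_x = -1  [2·signedArea(ABD) = 0 ∩ AE · BD = 925]
2. A_y = -1/2  [2·signedArea(ABD) = 0 ∩ AE · BD = 925]
   → A = (-1, -1/2)

A = (-1, -1/2)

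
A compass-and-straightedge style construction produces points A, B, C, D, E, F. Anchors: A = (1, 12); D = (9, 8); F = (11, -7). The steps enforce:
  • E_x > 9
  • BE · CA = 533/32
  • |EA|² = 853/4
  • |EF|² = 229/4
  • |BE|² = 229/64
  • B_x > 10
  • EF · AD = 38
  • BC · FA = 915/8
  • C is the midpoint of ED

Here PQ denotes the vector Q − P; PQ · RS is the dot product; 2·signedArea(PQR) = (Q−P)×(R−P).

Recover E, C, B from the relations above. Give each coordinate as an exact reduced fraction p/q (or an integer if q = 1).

B = (41/4, -11/8)
C = (19/2, 17/4)
E = (10, 1/2)

1. E_x = 10  [line -8·x + 4·y + 78 = 0 ∩ |EF|² = 229/4]
2. E_y = 1/2  [line -8·x + 4·y + 78 = 0 ∩ |EF|² = 229/4]
   → E = (10, 1/2)
3. C_x = 19/2  [C is the midpoint of ED]
4. C_y = 17/4  [C is the midpoint of ED]
   → C = (19/2, 17/4)
5. B_x = 41/4  [BC · FA = 915/8 ∩ BE · CA = 533/32]
6. B_y = -11/8  [BC · FA = 915/8 ∩ BE · CA = 533/32]
   → B = (41/4, -11/8)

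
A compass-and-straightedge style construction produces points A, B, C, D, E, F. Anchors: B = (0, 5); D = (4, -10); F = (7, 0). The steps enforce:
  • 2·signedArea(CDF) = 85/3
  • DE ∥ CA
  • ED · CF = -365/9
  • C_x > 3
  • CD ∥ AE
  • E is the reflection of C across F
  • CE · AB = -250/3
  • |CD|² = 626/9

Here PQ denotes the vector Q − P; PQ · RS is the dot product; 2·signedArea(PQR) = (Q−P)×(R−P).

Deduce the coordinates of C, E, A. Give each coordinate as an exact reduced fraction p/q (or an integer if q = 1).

1. C_x = 11/3  [line -10·x + 3·y + 125/3 = 0 ∩ |CD|² = 626/9]
2. C_y = -5/3  [line -10·x + 3·y + 125/3 = 0 ∩ |CD|² = 626/9]
   → C = (11/3, -5/3)
3. E_x = 31/3  [E is the reflection of C across F]
4. E_y = 5/3  [E is the reflection of C across F]
   → E = (31/3, 5/3)
5. A_x = 10  [CD ∥ AE ∩ DE ∥ CA]
6. A_y = 10  [CD ∥ AE ∩ DE ∥ CA]
   → A = (10, 10)

A = (10, 10)
C = (11/3, -5/3)
E = (31/3, 5/3)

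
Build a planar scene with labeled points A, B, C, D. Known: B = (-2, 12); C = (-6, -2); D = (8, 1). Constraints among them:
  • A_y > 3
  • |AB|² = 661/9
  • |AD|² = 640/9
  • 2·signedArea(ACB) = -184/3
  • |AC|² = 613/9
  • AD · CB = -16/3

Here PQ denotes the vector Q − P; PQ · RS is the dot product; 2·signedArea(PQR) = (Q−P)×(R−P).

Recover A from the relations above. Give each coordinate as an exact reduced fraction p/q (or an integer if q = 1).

1. A_x = 0  [2·signedArea(ACB) = -184/3 ∩ AD · CB = -16/3]
2. A_y = 11/3  [2·signedArea(ACB) = -184/3 ∩ AD · CB = -16/3]
   → A = (0, 11/3)

A = (0, 11/3)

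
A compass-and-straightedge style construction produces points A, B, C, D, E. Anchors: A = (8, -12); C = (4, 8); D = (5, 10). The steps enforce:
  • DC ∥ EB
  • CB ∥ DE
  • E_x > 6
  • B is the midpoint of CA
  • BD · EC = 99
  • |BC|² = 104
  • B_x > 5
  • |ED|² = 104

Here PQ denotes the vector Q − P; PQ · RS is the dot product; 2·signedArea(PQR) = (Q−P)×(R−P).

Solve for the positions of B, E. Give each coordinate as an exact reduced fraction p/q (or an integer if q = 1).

B = (6, -2)
E = (7, 0)

1. B_x = 6  [B is the midpoint of CA]
2. B_y = -2  [B is the midpoint of CA]
   → B = (6, -2)
3. E_x = 7  [DC ∥ EB ∩ CB ∥ DE]
4. E_y = 0  [DC ∥ EB ∩ CB ∥ DE]
   → E = (7, 0)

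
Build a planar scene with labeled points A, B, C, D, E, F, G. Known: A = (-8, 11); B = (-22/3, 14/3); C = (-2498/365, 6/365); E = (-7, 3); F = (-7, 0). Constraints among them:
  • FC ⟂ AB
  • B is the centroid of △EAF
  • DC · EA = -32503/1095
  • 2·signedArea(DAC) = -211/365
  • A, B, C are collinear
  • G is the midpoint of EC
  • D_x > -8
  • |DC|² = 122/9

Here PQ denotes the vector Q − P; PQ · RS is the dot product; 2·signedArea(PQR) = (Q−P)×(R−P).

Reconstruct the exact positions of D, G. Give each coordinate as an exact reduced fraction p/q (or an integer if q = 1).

D = (-7973/1095, 4021/1095)
G = (-5053/730, 1101/730)

1. D_x = -7973/1095  [DC · EA = -32503/1095 ∩ 2·signedArea(DAC) = -211/365]
2. D_y = 4021/1095  [DC · EA = -32503/1095 ∩ 2·signedArea(DAC) = -211/365]
   → D = (-7973/1095, 4021/1095)
3. G_x = -5053/730  [G is the midpoint of EC]
4. G_y = 1101/730  [G is the midpoint of EC]
   → G = (-5053/730, 1101/730)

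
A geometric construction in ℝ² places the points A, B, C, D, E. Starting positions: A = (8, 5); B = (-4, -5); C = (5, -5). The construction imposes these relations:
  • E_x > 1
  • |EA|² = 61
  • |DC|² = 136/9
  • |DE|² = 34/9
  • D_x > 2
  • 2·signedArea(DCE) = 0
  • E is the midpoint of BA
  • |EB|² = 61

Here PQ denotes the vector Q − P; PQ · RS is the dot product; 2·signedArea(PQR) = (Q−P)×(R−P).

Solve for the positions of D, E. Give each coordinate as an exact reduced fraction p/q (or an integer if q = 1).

D = (3, -5/3)
E = (2, 0)

1. E_x = 2  [E is the midpoint of BA]
2. E_y = 0  [E is the midpoint of BA]
   → E = (2, 0)
3. D_x = 3  [line -5·x + -3·y + 10 = 0 ∩ |DE|² = 34/9]
4. D_y = -5/3  [line -5·x + -3·y + 10 = 0 ∩ |DE|² = 34/9]
   → D = (3, -5/3)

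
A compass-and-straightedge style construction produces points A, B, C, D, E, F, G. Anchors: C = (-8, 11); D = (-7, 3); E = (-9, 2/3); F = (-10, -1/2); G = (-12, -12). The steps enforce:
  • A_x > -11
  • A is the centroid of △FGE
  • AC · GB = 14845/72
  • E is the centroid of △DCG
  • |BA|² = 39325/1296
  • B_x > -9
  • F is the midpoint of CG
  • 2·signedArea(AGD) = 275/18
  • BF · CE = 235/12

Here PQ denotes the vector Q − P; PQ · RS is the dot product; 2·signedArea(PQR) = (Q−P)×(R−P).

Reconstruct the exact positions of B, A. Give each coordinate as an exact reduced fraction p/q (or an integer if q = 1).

1. A_x = -31/3  [A is the centroid of △FGE]
2. A_y = -71/18  [A is the centroid of △FGE]
   → A = (-31/3, -71/18)
3. B_x = -17/2  [BF · CE = 235/12 ∩ AC · GB = 14845/72]
4. B_y = 5/4  [BF · CE = 235/12 ∩ AC · GB = 14845/72]
   → B = (-17/2, 5/4)

A = (-31/3, -71/18)
B = (-17/2, 5/4)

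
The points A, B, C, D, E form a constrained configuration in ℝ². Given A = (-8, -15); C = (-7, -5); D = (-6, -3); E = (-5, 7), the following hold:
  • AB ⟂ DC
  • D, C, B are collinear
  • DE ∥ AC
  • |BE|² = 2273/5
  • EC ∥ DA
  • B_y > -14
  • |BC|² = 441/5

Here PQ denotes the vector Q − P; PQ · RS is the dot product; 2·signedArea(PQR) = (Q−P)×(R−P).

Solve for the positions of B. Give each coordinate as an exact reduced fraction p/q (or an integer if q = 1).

1. B_x = -56/5  [D, C, B are collinear ∩ AB ⟂ DC]
2. B_y = -67/5  [D, C, B are collinear ∩ AB ⟂ DC]
   → B = (-56/5, -67/5)

B = (-56/5, -67/5)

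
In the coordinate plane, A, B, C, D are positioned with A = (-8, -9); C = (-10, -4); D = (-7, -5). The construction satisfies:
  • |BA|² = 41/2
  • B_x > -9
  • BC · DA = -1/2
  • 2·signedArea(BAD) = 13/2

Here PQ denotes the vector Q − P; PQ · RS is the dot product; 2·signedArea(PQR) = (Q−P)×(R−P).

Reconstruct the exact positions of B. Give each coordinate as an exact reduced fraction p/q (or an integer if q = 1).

1. B_x = -17/2  [BC · DA = -1/2 ∩ 2·signedArea(BAD) = 13/2]
2. B_y = -9/2  [BC · DA = -1/2 ∩ 2·signedArea(BAD) = 13/2]
   → B = (-17/2, -9/2)

B = (-17/2, -9/2)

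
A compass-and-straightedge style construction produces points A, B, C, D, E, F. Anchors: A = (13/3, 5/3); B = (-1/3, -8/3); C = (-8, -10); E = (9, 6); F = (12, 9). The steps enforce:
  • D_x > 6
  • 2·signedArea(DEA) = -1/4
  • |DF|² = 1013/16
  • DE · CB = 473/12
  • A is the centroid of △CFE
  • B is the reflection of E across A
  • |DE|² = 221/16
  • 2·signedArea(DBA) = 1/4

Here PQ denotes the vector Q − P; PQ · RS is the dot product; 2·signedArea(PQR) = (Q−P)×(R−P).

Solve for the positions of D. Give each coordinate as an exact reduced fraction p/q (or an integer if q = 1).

1. D_x = 25/4  [2·signedArea(DBA) = 1/4 ∩ DE · CB = 473/12]
2. D_y = 7/2  [2·signedArea(DBA) = 1/4 ∩ DE · CB = 473/12]
   → D = (25/4, 7/2)

D = (25/4, 7/2)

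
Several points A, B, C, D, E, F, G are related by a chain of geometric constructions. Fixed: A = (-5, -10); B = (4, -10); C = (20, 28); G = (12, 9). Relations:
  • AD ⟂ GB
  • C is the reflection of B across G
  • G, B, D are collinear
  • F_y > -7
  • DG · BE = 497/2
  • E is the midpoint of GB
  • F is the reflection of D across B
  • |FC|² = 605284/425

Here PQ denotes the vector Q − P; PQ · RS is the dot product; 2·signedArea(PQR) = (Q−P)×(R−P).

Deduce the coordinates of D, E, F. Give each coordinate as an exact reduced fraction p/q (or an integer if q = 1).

D = (1124/425, -5618/425)
E = (8, -1/2)
F = (2276/425, -2882/425)

1. D_x = 1124/425  [G, B, D are collinear ∩ AD ⟂ GB]
2. D_y = -5618/425  [G, B, D are collinear ∩ AD ⟂ GB]
   → D = (1124/425, -5618/425)
3. E_x = 8  [E is the midpoint of GB]
4. E_y = -1/2  [E is the midpoint of GB]
   → E = (8, -1/2)
5. F_x = 2276/425  [F is the reflection of D across B]
6. F_y = -2882/425  [F is the reflection of D across B]
   → F = (2276/425, -2882/425)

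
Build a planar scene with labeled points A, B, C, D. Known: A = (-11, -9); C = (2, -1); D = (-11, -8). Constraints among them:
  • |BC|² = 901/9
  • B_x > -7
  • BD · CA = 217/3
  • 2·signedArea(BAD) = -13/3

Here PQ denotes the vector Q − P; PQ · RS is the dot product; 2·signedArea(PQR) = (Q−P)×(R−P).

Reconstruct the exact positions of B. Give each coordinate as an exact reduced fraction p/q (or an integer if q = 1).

1. B_x = -20/3  [2·signedArea(BAD) = -13/3 ∩ BD · CA = 217/3]
2. B_y = -6  [2·signedArea(BAD) = -13/3 ∩ BD · CA = 217/3]
   → B = (-20/3, -6)

B = (-20/3, -6)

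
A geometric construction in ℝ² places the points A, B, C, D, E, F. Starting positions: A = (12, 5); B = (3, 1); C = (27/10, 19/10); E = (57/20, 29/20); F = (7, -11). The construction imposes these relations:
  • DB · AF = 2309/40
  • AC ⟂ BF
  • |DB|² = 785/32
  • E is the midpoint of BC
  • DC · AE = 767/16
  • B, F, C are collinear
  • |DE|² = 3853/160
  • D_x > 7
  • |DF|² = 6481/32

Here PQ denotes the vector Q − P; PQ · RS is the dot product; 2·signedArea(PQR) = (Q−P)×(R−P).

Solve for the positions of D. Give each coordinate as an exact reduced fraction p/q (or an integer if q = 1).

1. D_x = 297/40  [DB · AF = 2309/40 ∩ DC · AE = 767/16]
2. D_y = 129/40  [DB · AF = 2309/40 ∩ DC · AE = 767/16]
   → D = (297/40, 129/40)

D = (297/40, 129/40)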